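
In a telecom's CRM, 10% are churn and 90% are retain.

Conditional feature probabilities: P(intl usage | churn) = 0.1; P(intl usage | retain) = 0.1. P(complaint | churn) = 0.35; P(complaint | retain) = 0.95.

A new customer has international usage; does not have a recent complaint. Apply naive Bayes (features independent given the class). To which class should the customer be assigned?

churn

churn: 0.1 × 0.1 × (1−0.35) = 0.0065
retain: 0.9 × 0.1 × (1−0.95) = 0.0045
Highest score → churn.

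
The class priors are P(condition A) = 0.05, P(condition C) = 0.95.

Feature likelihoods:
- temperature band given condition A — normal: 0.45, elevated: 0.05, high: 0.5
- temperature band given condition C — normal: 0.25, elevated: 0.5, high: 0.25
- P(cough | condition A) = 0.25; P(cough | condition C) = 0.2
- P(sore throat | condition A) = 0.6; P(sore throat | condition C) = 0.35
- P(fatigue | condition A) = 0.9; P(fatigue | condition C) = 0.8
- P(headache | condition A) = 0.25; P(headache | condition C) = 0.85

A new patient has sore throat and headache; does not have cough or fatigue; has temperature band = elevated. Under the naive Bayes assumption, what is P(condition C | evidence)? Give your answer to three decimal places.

condition A: 0.05 × 0.05 × (1−0.25) × 0.6 × (1−0.9) × 0.25 = 0.000028125
condition C: 0.95 × 0.5 × (1−0.2) × 0.35 × (1−0.8) × 0.85 = 0.02261
P(condition C | x) = 0.02261 / 0.022638125 ≈ 0.999

0.999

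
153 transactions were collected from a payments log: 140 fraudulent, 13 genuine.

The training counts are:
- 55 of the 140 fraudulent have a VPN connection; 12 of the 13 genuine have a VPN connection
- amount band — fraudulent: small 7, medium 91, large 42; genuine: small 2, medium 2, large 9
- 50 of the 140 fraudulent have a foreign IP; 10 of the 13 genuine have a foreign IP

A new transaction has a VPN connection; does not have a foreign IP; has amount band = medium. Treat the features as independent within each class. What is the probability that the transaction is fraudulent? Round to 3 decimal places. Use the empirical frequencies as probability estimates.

0.982

fraudulent: (140/153) × (55/140) × (91/140) × (90/140) ≈ 0.15021
genuine: (13/153) × (12/13) × (2/13) × (3/13) ≈ 0.00278455
P(fraudulent | x) = 0.15021 / 0.15299455 ≈ 0.982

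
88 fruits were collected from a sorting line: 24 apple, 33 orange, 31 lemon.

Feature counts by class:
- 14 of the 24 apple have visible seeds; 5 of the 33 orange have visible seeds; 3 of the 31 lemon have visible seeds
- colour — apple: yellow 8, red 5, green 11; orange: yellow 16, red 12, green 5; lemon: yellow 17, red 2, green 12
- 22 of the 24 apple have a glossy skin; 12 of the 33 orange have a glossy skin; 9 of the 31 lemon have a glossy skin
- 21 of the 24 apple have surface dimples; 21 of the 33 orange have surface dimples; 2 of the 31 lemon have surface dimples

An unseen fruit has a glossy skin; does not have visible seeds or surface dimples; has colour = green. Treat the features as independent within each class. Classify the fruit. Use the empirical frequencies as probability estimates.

apple: (24/88) × (10/24) × (11/24) × (22/24) × (3/24) ≈ 0.00596788
orange: (33/88) × (28/33) × (5/33) × (12/33) × (12/33) ≈ 0.00637479
lemon: (31/88) × (28/31) × (12/31) × (9/31) × (29/31) ≈ 0.0334512
Highest score → lemon.

lemon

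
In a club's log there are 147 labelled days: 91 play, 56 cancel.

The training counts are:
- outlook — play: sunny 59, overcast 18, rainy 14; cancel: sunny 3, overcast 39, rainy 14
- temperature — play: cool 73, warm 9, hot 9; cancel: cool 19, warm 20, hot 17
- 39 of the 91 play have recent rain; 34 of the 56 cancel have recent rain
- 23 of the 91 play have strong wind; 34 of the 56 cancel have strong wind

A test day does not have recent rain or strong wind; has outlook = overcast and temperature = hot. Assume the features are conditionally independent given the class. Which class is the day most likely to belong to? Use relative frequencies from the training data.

play: (91/147) × (18/91) × (9/91) × (52/91) × (68/91) ≈ 0.00517113
cancel: (56/147) × (39/56) × (17/56) × (22/56) × (22/56) ≈ 0.0124302
Highest score → cancel.

cancel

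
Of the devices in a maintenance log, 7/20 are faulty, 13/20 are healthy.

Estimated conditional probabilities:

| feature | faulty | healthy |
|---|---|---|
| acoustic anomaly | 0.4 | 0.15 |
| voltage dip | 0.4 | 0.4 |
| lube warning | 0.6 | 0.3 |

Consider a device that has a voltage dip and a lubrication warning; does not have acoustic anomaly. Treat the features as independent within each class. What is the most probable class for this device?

healthy

faulty: 0.35 × (1−0.4) × 0.4 × 0.6 = 0.0504
healthy: 0.65 × (1−0.15) × 0.4 × 0.3 = 0.0663
Highest score → healthy.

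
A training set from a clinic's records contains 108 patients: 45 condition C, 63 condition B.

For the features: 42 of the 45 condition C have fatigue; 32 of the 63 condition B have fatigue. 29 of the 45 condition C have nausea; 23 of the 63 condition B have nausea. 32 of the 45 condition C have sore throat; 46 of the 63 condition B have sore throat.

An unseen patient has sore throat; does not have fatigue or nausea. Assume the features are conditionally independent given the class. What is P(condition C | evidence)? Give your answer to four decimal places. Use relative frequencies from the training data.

0.0501

condition C: (45/108) × (3/45) × (16/45) × (32/45) ≈ 0.00702332
condition B: (63/108) × (31/63) × (40/63) × (46/63) ≈ 0.133068
P(condition C | x) = 0.00702332 / 0.14009132 ≈ 0.0501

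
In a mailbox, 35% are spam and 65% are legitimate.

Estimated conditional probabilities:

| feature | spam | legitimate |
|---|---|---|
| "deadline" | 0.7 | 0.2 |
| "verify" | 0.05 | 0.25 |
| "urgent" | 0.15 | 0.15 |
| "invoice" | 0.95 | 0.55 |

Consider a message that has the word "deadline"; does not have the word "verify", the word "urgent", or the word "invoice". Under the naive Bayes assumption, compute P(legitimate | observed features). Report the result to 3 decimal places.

0.790

spam: 0.35 × 0.7 × (1−0.05) × (1−0.15) × (1−0.95) = 0.009891875
legitimate: 0.65 × 0.2 × (1−0.25) × (1−0.15) × (1−0.55) = 0.03729375
P(legitimate | x) = 0.03729375 / 0.047185625 ≈ 0.790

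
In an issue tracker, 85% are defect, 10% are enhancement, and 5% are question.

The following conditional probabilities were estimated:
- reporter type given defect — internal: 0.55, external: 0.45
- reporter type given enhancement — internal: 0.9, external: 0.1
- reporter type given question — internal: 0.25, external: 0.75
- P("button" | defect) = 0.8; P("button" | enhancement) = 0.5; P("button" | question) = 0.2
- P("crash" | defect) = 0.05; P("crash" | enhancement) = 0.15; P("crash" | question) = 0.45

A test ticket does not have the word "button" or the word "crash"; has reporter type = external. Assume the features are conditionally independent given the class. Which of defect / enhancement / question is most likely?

defect

defect: 0.85 × 0.45 × (1−0.8) × (1−0.05) = 0.072675
enhancement: 0.1 × 0.1 × (1−0.5) × (1−0.15) = 0.00425
question: 0.05 × 0.75 × (1−0.2) × (1−0.45) = 0.0165
Highest score → defect.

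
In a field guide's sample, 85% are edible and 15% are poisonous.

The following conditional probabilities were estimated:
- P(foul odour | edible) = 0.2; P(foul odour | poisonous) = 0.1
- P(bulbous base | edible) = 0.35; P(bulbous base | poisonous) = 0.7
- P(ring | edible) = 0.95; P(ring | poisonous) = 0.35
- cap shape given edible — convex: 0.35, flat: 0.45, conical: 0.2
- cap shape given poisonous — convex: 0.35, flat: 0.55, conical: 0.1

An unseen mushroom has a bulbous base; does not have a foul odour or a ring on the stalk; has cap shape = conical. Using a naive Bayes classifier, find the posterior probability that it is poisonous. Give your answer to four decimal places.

edible: 0.85 × (1−0.2) × 0.35 × (1−0.95) × 0.2 = 0.00238
poisonous: 0.15 × (1−0.1) × 0.7 × (1−0.35) × 0.1 = 0.0061425
P(poisonous | x) = 0.0061425 / 0.0085225 ≈ 0.7207

0.7207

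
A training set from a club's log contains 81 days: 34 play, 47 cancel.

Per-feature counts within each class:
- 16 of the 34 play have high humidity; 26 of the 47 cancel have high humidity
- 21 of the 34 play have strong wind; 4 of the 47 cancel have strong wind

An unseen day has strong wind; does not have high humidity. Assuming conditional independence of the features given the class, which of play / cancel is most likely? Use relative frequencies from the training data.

play: (34/81) × (18/34) × (21/34) ≈ 0.137255
cancel: (47/81) × (21/47) × (4/47) ≈ 0.0220646
Highest score → play.

play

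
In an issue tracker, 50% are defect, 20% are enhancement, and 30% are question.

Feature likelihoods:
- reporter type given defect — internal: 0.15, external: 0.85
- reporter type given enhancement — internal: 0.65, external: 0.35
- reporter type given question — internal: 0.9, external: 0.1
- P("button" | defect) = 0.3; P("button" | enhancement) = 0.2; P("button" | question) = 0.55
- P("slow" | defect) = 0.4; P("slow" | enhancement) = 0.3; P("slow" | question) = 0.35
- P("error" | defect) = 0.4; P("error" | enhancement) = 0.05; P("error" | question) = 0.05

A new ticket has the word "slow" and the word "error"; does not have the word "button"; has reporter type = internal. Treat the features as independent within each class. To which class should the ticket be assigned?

defect: 0.5 × 0.15 × (1−0.3) × 0.4 × 0.4 = 0.0084
enhancement: 0.2 × 0.65 × (1−0.2) × 0.3 × 0.05 = 0.00156
question: 0.3 × 0.9 × (1−0.55) × 0.35 × 0.05 = 0.00212625
Highest score → defect.

defect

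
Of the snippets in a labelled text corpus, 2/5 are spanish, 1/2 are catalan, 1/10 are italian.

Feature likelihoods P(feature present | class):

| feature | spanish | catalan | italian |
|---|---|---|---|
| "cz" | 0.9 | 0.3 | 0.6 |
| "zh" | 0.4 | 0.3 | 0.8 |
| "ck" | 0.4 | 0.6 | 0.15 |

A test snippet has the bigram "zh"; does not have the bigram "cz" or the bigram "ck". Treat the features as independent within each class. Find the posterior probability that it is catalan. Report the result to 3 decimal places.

spanish: 0.4 × (1−0.9) × 0.4 × (1−0.4) = 0.0096
catalan: 0.5 × (1−0.3) × 0.3 × (1−0.6) = 0.042
italian: 0.1 × (1−0.6) × 0.8 × (1−0.15) = 0.0272
P(catalan | x) = 0.042 / 0.0788 ≈ 0.533

0.533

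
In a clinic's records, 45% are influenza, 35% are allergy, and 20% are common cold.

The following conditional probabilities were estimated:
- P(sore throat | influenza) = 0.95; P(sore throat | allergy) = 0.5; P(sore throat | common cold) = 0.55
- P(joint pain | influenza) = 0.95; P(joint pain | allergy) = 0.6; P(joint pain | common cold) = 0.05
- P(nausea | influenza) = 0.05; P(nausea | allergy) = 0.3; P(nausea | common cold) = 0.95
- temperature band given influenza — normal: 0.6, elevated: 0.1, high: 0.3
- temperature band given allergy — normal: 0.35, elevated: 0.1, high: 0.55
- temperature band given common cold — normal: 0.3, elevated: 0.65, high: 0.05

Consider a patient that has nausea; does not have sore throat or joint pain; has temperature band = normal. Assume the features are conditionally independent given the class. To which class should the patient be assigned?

common cold

influenza: 0.45 × (1−0.95) × (1−0.95) × 0.05 × 0.6 = 0.00003375
allergy: 0.35 × (1−0.5) × (1−0.6) × 0.3 × 0.35 = 0.00735
common cold: 0.2 × (1−0.55) × (1−0.05) × 0.95 × 0.3 = 0.0243675
Highest score → common cold.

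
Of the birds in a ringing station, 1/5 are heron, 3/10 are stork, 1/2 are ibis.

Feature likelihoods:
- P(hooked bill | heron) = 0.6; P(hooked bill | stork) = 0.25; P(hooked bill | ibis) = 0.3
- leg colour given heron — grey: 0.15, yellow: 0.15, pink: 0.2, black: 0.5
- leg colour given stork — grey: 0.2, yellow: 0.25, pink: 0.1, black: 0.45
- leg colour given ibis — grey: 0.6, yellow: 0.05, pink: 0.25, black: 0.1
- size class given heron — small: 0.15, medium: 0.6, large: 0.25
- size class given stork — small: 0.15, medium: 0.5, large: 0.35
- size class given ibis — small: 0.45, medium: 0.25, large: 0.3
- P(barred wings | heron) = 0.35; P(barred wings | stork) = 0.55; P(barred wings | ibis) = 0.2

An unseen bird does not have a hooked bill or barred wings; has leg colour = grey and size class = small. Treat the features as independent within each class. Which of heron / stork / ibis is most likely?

ibis

heron: 0.2 × (1−0.6) × 0.15 × 0.15 × (1−0.35) = 0.00117
stork: 0.3 × (1−0.25) × 0.2 × 0.15 × (1−0.55) = 0.0030375
ibis: 0.5 × (1−0.3) × 0.6 × 0.45 × (1−0.2) = 0.0756
Highest score → ibis.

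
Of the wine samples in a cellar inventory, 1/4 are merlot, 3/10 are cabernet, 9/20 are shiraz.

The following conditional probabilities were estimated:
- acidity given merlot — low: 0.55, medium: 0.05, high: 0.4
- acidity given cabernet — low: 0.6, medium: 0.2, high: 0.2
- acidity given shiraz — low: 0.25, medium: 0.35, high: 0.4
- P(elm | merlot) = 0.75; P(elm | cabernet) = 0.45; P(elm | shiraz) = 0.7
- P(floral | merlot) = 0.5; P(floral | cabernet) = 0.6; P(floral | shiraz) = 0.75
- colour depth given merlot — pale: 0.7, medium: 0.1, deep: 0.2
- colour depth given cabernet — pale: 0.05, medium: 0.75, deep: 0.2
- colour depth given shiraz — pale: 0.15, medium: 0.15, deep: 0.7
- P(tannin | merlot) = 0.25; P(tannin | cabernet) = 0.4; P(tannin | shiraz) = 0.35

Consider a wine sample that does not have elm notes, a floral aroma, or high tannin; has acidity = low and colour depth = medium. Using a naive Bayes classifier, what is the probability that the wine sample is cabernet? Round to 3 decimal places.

merlot: 0.25 × 0.55 × (1−0.75) × (1−0.5) × 0.1 × (1−0.25) = 0.0012890625
cabernet: 0.3 × 0.6 × (1−0.45) × (1−0.6) × 0.75 × (1−0.4) = 0.01782
shiraz: 0.45 × 0.25 × (1−0.7) × (1−0.75) × 0.15 × (1−0.35) = 0.00082265625
P(cabernet | x) = 0.01782 / 0.01993171875 ≈ 0.894

0.894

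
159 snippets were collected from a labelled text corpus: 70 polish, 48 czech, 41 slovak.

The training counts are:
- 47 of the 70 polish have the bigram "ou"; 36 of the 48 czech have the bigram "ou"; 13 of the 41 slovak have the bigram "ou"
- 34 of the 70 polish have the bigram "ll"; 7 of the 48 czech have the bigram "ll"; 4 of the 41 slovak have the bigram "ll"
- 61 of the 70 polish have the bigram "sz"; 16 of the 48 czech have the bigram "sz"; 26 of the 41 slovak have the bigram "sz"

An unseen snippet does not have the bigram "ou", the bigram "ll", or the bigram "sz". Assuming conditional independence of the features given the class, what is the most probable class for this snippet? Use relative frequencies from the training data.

polish: (70/159) × (23/70) × (36/70) × (9/70) ≈ 0.00956488
czech: (48/159) × (12/48) × (41/48) × (32/48) ≈ 0.0429769
slovak: (41/159) × (28/41) × (37/41) × (15/41) ≈ 0.0581415
Highest score → slovak.

slovak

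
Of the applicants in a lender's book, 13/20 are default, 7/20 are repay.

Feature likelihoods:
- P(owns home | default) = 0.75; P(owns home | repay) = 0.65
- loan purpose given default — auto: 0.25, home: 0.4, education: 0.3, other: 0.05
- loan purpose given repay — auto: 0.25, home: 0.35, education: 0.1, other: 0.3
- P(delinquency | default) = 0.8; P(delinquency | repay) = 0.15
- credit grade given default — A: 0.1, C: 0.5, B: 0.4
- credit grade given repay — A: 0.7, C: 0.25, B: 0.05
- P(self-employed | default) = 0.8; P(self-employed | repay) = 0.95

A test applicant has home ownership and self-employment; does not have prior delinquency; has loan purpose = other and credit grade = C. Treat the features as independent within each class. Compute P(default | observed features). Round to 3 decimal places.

0.124

default: 0.65 × 0.75 × 0.05 × (1−0.8) × 0.5 × 0.8 = 0.00195
repay: 0.35 × 0.65 × 0.3 × (1−0.15) × 0.25 × 0.95 = 0.01377796875
P(default | x) = 0.00195 / 0.01572796875 ≈ 0.124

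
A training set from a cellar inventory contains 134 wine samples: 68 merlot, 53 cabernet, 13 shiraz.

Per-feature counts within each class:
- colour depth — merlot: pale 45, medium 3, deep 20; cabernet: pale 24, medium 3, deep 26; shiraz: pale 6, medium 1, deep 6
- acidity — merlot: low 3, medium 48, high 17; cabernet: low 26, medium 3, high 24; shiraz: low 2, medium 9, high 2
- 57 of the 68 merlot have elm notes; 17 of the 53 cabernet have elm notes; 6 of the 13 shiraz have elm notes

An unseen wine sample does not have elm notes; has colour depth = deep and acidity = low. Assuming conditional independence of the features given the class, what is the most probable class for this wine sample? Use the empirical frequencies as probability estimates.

cabernet

merlot: (68/134) × (20/68) × (3/68) × (11/68) ≈ 0.00106518
cabernet: (53/134) × (26/53) × (26/53) × (36/53) ≈ 0.0646536
shiraz: (13/134) × (6/13) × (2/13) × (7/13) ≈ 0.00370926
Highest score → cabernet.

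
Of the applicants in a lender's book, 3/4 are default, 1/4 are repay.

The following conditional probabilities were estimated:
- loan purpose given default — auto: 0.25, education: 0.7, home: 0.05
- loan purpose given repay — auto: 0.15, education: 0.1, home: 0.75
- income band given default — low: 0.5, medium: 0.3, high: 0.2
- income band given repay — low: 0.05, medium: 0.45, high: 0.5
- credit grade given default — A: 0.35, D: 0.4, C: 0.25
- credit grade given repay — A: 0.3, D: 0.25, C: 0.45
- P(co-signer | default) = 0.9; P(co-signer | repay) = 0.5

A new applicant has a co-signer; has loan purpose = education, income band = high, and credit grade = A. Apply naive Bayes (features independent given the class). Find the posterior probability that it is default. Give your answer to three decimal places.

default: 0.75 × 0.7 × 0.2 × 0.35 × 0.9 = 0.033075
repay: 0.25 × 0.1 × 0.5 × 0.3 × 0.5 = 0.001875
P(default | x) = 0.033075 / 0.03495 ≈ 0.946

0.946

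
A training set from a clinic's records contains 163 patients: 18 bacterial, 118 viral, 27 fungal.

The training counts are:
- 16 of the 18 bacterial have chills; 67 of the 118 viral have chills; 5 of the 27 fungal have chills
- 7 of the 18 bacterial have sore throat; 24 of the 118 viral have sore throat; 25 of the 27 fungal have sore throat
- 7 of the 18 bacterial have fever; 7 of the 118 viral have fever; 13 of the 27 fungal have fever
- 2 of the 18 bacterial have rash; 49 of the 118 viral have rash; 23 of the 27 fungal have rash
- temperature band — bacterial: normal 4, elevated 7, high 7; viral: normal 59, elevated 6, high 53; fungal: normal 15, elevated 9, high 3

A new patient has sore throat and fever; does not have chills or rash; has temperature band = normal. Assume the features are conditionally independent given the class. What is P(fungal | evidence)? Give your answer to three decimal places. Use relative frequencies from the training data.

0.771

bacterial: (18/163) × (2/18) × (7/18) × (7/18) × (16/18) × (4/18) ≈ 0.000366546
viral: (118/163) × (51/118) × (24/118) × (7/118) × (69/118) × (59/118) ≈ 0.00110374
fungal: (27/163) × (22/27) × (25/27) × (13/27) × (4/27) × (15/27) ≈ 0.00495239
P(fungal | x) = 0.00495239 / 0.006422676 ≈ 0.771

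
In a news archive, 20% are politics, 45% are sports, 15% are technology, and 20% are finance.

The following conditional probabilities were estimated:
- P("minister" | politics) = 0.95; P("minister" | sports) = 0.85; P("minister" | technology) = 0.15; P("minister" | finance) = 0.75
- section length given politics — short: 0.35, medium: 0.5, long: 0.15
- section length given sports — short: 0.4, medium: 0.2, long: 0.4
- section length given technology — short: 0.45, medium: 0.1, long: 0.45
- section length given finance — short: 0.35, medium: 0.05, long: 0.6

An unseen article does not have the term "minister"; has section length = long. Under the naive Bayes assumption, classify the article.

technology

politics: 0.2 × (1−0.95) × 0.15 = 0.0015
sports: 0.45 × (1−0.85) × 0.4 = 0.027
technology: 0.15 × (1−0.15) × 0.45 = 0.057375
finance: 0.2 × (1−0.75) × 0.6 = 0.03
Highest score → technology.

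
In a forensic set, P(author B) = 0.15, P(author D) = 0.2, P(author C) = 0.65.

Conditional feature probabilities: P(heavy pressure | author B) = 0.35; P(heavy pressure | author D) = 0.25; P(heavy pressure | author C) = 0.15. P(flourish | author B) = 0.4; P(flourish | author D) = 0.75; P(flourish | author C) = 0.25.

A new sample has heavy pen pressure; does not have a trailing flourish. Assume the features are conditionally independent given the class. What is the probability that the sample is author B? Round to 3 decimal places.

author B: 0.15 × 0.35 × (1−0.4) = 0.0315
author D: 0.2 × 0.25 × (1−0.75) = 0.0125
author C: 0.65 × 0.15 × (1−0.25) = 0.073125
P(author B | x) = 0.0315 / 0.117125 ≈ 0.269

0.269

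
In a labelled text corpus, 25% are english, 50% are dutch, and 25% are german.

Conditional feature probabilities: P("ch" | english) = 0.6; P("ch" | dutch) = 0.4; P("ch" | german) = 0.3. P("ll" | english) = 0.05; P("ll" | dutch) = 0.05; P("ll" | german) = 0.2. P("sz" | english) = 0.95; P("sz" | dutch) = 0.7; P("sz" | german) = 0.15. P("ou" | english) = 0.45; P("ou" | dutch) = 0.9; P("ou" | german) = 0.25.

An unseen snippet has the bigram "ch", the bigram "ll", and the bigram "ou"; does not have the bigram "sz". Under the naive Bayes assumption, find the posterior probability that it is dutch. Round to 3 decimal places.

0.446

english: 0.25 × 0.6 × 0.05 × (1−0.95) × 0.45 = 0.00016875
dutch: 0.5 × 0.4 × 0.05 × (1−0.7) × 0.9 = 0.0027
german: 0.25 × 0.3 × 0.2 × (1−0.15) × 0.25 = 0.0031875
P(dutch | x) = 0.0027 / 0.00605625 ≈ 0.446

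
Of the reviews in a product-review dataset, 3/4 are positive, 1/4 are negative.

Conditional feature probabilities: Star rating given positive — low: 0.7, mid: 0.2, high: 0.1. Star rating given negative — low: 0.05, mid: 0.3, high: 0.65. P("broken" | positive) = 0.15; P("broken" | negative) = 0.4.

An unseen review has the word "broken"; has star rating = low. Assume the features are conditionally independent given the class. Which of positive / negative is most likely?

positive: 0.75 × 0.7 × 0.15 = 0.07875
negative: 0.25 × 0.05 × 0.4 = 0.005
Highest score → positive.

positive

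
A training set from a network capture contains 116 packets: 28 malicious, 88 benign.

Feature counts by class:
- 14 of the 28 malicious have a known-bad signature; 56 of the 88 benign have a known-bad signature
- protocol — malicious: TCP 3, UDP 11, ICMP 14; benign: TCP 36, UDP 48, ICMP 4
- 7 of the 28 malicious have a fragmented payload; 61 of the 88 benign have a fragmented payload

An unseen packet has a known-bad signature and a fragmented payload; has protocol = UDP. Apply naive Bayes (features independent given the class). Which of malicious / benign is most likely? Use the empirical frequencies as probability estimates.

benign

malicious: (28/116) × (14/28) × (11/28) × (7/28) ≈ 0.0118534
benign: (88/116) × (56/88) × (48/88) × (61/88) ≈ 0.182531
Highest score → benign.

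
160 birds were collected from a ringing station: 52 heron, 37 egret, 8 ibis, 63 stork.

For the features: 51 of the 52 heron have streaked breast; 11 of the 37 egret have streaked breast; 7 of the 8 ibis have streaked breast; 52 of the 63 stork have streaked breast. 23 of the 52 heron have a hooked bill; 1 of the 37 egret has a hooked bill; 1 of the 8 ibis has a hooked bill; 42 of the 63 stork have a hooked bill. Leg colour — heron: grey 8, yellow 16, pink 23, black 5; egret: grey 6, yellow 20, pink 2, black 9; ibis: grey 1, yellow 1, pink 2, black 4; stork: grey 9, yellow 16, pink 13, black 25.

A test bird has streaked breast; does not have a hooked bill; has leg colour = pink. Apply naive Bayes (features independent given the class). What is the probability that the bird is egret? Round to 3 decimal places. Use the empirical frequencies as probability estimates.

0.032

heron: (52/160) × (51/52) × (29/52) × (23/52) ≈ 0.0786266
egret: (37/160) × (11/37) × (36/37) × (2/37) ≈ 0.00361578
ibis: (8/160) × (7/8) × (7/8) × (2/8) = 0.0095703125
stork: (63/160) × (52/63) × (21/63) × (13/63) ≈ 0.0223545
P(egret | x) = 0.00361578 / 0.1141671925 ≈ 0.032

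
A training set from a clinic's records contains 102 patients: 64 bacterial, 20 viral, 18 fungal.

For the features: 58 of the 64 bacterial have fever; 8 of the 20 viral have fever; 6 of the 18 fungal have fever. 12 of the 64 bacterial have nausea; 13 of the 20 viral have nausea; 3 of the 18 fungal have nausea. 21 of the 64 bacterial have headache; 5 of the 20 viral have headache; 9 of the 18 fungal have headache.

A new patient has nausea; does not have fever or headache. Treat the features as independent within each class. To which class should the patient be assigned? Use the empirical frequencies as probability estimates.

viral

bacterial: (64/102) × (6/64) × (12/64) × (43/64) ≈ 0.00741039
viral: (20/102) × (12/20) × (13/20) × (15/20) ≈ 0.0573529
fungal: (18/102) × (12/18) × (3/18) × (9/18) ≈ 0.00980392
Highest score → viral.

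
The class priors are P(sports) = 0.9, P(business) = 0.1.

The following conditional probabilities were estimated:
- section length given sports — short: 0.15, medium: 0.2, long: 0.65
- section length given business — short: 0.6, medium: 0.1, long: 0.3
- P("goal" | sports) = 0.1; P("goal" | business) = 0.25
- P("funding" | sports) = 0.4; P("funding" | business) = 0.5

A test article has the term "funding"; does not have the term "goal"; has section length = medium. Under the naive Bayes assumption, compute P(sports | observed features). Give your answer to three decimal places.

0.945

sports: 0.9 × 0.2 × (1−0.1) × 0.4 = 0.0648
business: 0.1 × 0.1 × (1−0.25) × 0.5 = 0.00375
P(sports | x) = 0.0648 / 0.06855 ≈ 0.945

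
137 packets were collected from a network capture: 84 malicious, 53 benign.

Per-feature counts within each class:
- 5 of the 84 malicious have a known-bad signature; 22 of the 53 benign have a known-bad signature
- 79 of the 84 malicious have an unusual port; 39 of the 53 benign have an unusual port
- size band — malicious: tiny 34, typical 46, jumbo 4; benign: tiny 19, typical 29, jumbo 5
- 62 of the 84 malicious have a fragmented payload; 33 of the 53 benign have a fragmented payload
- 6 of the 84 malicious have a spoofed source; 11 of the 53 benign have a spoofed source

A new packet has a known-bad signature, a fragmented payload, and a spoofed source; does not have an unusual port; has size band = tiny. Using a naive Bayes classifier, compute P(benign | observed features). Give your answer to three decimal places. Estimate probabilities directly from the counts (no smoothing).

0.977

malicious: (84/137) × (5/84) × (5/84) × (34/84) × (62/84) × (6/84) ≈ 0.0000463579
benign: (53/137) × (22/53) × (14/53) × (19/53) × (33/53) × (11/53) ≈ 0.00196511
P(benign | x) = 0.00196511 / 0.0020114679 ≈ 0.977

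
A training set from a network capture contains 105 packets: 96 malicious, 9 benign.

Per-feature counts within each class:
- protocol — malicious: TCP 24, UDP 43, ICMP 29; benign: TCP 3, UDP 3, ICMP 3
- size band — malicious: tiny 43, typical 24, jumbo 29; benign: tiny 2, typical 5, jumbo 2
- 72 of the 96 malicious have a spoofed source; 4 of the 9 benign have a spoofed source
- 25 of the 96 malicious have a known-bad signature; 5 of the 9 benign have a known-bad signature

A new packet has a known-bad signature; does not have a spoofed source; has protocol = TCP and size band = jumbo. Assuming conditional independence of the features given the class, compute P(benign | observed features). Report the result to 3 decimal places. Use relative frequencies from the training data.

malicious: (96/105) × (24/96) × (29/96) × (24/96) × (25/96) ≈ 0.00449529
benign: (9/105) × (3/9) × (2/9) × (5/9) × (5/9) ≈ 0.00195963
P(benign | x) = 0.00195963 / 0.00645492 ≈ 0.304

0.304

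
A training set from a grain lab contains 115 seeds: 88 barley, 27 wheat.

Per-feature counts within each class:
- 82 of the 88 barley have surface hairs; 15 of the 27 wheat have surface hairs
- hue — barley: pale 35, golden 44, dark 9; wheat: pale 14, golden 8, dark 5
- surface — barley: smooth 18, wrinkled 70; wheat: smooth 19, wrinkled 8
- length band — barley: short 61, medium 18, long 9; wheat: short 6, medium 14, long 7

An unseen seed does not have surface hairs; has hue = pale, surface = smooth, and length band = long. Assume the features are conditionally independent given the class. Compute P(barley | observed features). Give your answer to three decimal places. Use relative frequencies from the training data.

barley: (88/115) × (6/88) × (35/88) × (18/88) × (9/88) ≈ 0.000434099
wheat: (27/115) × (12/27) × (14/27) × (19/27) × (7/27) ≈ 0.00987124
P(barley | x) = 0.000434099 / 0.010305339 ≈ 0.042

0.042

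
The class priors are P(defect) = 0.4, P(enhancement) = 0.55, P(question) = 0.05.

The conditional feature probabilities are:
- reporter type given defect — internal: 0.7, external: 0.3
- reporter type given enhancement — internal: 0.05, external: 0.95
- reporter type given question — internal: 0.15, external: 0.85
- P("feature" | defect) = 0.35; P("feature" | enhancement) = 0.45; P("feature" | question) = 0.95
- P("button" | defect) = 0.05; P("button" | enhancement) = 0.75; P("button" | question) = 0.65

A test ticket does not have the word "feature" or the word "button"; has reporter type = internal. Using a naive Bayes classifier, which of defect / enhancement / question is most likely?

defect

defect: 0.4 × 0.7 × (1−0.35) × (1−0.05) = 0.1729
enhancement: 0.55 × 0.05 × (1−0.45) × (1−0.75) = 0.00378125
question: 0.05 × 0.15 × (1−0.95) × (1−0.65) = 0.00013125
Highest score → defect.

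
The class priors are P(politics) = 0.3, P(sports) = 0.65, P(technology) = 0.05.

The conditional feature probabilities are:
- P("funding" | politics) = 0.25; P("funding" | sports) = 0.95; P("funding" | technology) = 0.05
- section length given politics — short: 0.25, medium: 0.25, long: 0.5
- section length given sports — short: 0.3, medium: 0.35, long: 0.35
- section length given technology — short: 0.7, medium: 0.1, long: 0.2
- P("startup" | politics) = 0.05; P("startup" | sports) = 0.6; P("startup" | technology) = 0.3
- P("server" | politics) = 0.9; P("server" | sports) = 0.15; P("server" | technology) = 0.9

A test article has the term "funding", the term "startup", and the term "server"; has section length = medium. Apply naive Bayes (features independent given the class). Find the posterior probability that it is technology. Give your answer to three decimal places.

politics: 0.3 × 0.25 × 0.25 × 0.05 × 0.9 = 0.00084375
sports: 0.65 × 0.95 × 0.35 × 0.6 × 0.15 = 0.01945125
technology: 0.05 × 0.05 × 0.1 × 0.3 × 0.9 = 0.0000675
P(technology | x) = 0.0000675 / 0.0203625 ≈ 0.003

0.003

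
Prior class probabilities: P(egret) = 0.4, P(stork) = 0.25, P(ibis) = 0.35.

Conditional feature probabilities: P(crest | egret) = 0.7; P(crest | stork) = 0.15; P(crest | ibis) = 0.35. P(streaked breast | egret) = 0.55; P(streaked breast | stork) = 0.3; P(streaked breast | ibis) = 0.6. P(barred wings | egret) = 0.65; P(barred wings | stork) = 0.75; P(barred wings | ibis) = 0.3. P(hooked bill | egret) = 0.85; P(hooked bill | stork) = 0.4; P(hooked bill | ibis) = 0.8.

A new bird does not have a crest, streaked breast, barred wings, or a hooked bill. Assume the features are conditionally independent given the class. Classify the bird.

egret: 0.4 × (1−0.7) × (1−0.55) × (1−0.65) × (1−0.85) = 0.002835
stork: 0.25 × (1−0.15) × (1−0.3) × (1−0.75) × (1−0.4) = 0.0223125
ibis: 0.35 × (1−0.35) × (1−0.6) × (1−0.3) × (1−0.8) = 0.01274
Highest score → stork.

stork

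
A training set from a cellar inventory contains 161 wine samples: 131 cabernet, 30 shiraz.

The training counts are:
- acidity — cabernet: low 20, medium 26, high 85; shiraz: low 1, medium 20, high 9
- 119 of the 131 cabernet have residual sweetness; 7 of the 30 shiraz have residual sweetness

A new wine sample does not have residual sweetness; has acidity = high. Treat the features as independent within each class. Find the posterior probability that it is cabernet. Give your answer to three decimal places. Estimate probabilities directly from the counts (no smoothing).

0.530

cabernet: (131/161) × (85/131) × (12/131) ≈ 0.0483619
shiraz: (30/161) × (9/30) × (23/30) ≈ 0.0428571
P(cabernet | x) = 0.0483619 / 0.091219 ≈ 0.530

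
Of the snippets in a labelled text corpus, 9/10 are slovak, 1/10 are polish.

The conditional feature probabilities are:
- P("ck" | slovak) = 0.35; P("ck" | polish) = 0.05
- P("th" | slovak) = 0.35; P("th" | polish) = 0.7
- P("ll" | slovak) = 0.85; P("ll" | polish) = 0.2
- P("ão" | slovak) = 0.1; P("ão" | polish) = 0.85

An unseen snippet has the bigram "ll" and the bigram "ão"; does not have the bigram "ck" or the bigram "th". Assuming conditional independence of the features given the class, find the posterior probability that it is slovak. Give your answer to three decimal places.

0.870

slovak: 0.9 × (1−0.35) × (1−0.35) × 0.85 × 0.1 = 0.03232125
polish: 0.1 × (1−0.05) × (1−0.7) × 0.2 × 0.85 = 0.004845
P(slovak | x) = 0.03232125 / 0.03716625 ≈ 0.870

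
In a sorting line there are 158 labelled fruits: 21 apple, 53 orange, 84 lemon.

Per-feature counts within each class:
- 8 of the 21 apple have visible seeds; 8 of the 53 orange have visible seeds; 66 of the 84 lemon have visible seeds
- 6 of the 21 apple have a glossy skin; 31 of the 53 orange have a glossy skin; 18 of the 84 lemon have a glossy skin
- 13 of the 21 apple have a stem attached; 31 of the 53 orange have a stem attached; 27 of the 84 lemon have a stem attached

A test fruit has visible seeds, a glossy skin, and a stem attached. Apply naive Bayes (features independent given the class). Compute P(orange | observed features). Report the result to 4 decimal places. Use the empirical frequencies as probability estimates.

apple: (21/158) × (8/21) × (6/21) × (13/21) ≈ 0.00895548
orange: (53/158) × (8/53) × (31/53) × (31/53) ≈ 0.0173223
lemon: (84/158) × (66/84) × (18/84) × (27/84) ≈ 0.0287716
P(orange | x) = 0.0173223 / 0.05504938 ≈ 0.3147

0.3147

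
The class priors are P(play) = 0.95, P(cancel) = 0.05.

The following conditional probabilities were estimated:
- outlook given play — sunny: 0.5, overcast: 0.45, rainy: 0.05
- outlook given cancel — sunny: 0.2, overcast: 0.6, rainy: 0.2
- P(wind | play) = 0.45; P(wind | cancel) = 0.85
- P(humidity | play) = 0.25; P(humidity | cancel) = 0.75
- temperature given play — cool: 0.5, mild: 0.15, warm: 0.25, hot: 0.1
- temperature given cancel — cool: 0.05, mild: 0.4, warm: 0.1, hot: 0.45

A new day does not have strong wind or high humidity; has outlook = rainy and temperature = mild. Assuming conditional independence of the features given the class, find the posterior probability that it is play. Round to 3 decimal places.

play: 0.95 × 0.05 × (1−0.45) × (1−0.25) × 0.15 = 0.0029390625
cancel: 0.05 × 0.2 × (1−0.85) × (1−0.75) × 0.4 = 0.00015
P(play | x) = 0.0029390625 / 0.0030890625 ≈ 0.951

0.951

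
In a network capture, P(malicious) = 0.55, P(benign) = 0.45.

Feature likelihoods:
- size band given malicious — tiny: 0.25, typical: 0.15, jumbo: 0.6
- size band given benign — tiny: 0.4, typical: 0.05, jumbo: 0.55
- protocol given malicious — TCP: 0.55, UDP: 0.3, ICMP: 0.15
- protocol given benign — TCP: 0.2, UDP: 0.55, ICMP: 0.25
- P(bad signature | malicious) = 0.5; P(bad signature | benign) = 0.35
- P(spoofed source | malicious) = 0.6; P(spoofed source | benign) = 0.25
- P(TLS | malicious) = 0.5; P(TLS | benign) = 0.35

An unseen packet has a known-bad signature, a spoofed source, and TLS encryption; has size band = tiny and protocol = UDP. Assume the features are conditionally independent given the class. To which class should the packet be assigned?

malicious

malicious: 0.55 × 0.25 × 0.3 × 0.5 × 0.6 × 0.5 = 0.0061875
benign: 0.45 × 0.4 × 0.55 × 0.35 × 0.25 × 0.35 = 0.003031875
Highest score → malicious.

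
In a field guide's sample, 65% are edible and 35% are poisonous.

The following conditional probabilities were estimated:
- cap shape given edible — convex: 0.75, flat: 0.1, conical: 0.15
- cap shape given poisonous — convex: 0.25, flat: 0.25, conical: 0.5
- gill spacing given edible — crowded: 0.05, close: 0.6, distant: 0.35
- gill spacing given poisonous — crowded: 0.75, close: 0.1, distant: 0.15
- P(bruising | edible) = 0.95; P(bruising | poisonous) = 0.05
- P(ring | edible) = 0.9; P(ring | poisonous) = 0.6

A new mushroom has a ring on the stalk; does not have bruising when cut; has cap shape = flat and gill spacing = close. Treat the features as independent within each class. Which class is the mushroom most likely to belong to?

edible: 0.65 × 0.1 × 0.6 × (1−0.95) × 0.9 = 0.001755
poisonous: 0.35 × 0.25 × 0.1 × (1−0.05) × 0.6 = 0.0049875
Highest score → poisonous.

poisonous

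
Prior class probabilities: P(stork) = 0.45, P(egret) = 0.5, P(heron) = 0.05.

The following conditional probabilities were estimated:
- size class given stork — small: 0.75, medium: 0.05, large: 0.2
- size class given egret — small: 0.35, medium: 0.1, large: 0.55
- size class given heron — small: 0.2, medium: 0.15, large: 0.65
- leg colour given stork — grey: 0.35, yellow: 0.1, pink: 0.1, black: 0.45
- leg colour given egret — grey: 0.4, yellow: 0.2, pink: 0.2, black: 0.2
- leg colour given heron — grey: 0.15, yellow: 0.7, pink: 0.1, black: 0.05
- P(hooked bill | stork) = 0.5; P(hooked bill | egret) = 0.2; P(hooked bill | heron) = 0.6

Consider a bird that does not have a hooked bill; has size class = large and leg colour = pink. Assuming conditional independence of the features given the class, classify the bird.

egret

stork: 0.45 × 0.2 × 0.1 × (1−0.5) = 0.0045
egret: 0.5 × 0.55 × 0.2 × (1−0.2) = 0.044
heron: 0.05 × 0.65 × 0.1 × (1−0.6) = 0.0013
Highest score → egret.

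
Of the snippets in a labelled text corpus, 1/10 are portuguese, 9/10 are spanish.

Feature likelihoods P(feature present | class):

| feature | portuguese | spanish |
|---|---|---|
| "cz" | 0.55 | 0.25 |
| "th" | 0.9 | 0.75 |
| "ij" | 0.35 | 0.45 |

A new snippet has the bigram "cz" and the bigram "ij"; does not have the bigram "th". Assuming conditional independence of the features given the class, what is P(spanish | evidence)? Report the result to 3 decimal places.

0.929

portuguese: 0.1 × 0.55 × (1−0.9) × 0.35 = 0.001925
spanish: 0.9 × 0.25 × (1−0.75) × 0.45 = 0.0253125
P(spanish | x) = 0.0253125 / 0.0272375 ≈ 0.929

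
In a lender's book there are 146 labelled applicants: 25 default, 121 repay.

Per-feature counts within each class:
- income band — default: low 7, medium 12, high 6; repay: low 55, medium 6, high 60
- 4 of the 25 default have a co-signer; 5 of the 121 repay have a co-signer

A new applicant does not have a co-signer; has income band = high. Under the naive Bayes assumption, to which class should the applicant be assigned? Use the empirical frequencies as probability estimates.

repay

default: (25/146) × (6/25) × (21/25) ≈ 0.0345205
repay: (121/146) × (60/121) × (116/121) ≈ 0.393977
Highest score → repay.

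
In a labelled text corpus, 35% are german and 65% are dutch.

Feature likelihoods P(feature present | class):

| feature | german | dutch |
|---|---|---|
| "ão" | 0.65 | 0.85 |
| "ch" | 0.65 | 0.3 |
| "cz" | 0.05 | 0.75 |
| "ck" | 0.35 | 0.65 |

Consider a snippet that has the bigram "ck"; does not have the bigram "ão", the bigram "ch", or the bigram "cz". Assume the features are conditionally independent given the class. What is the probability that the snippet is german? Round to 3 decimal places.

0.562

german: 0.35 × (1−0.65) × (1−0.65) × (1−0.05) × 0.35 = 0.0142559375
dutch: 0.65 × (1−0.85) × (1−0.3) × (1−0.75) × 0.65 = 0.011090625
P(german | x) = 0.0142559375 / 0.0253465625 ≈ 0.562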